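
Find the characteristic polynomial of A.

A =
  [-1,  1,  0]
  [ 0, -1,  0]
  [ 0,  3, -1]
x^3 + 3*x^2 + 3*x + 1

Expanding det(x·I − A) (e.g. by cofactor expansion or by noting that A is similar to its Jordan form J, which has the same characteristic polynomial as A) gives
  χ_A(x) = x^3 + 3*x^2 + 3*x + 1
which factors as (x + 1)^3. The eigenvalues (with algebraic multiplicities) are λ = -1 with multiplicity 3.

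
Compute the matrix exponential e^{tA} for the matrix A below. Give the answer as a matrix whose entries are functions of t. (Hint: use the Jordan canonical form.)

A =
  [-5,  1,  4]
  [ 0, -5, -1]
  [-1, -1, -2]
e^{tA} =
  [-3*t^2*exp(-4*t)/2 - t*exp(-4*t) + exp(-4*t), -3*t^2*exp(-4*t) + t*exp(-4*t), 3*t^2*exp(-4*t)/2 + 4*t*exp(-4*t)]
  [t^2*exp(-4*t)/2, t^2*exp(-4*t) - t*exp(-4*t) + exp(-4*t), -t^2*exp(-4*t)/2 - t*exp(-4*t)]
  [-t^2*exp(-4*t)/2 - t*exp(-4*t), -t^2*exp(-4*t) - t*exp(-4*t), t^2*exp(-4*t)/2 + 2*t*exp(-4*t) + exp(-4*t)]

Strategy: write A = P · J · P⁻¹ where J is a Jordan canonical form, so e^{tA} = P · e^{tJ} · P⁻¹, and e^{tJ} can be computed block-by-block.

A has Jordan form
J =
  [-4,  1,  0]
  [ 0, -4,  1]
  [ 0,  0, -4]
(up to reordering of blocks).

Per-block formulas:
  For a 3×3 Jordan block J_3(-4): exp(t · J_3(-4)) = e^(-4t)·(I + t·N + (t^2/2)·N^2), where N is the 3×3 nilpotent shift.

After assembling e^{tJ} and conjugating by P, we get:

e^{tA} =
  [-3*t^2*exp(-4*t)/2 - t*exp(-4*t) + exp(-4*t), -3*t^2*exp(-4*t) + t*exp(-4*t), 3*t^2*exp(-4*t)/2 + 4*t*exp(-4*t)]
  [t^2*exp(-4*t)/2, t^2*exp(-4*t) - t*exp(-4*t) + exp(-4*t), -t^2*exp(-4*t)/2 - t*exp(-4*t)]
  [-t^2*exp(-4*t)/2 - t*exp(-4*t), -t^2*exp(-4*t) - t*exp(-4*t), t^2*exp(-4*t)/2 + 2*t*exp(-4*t) + exp(-4*t)]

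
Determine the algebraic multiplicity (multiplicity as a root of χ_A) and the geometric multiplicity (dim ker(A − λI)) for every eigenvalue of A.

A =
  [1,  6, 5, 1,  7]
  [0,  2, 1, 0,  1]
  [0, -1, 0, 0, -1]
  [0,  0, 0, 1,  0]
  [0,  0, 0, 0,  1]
λ = 1: alg = 5, geom = 3

Step 1 — factor the characteristic polynomial to read off the algebraic multiplicities:
  χ_A(x) = (x - 1)^5

Step 2 — compute geometric multiplicities via the rank-nullity identity g(λ) = n − rank(A − λI):
  rank(A − (1)·I) = 2, so dim ker(A − (1)·I) = n − 2 = 3

Summary:
  λ = 1: algebraic multiplicity = 5, geometric multiplicity = 3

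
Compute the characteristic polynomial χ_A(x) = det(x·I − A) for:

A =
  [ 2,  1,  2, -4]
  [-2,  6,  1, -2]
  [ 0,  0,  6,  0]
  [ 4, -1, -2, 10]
x^4 - 24*x^3 + 216*x^2 - 864*x + 1296

Expanding det(x·I − A) (e.g. by cofactor expansion or by noting that A is similar to its Jordan form J, which has the same characteristic polynomial as A) gives
  χ_A(x) = x^4 - 24*x^3 + 216*x^2 - 864*x + 1296
which factors as (x - 6)^4. The eigenvalues (with algebraic multiplicities) are λ = 6 with multiplicity 4.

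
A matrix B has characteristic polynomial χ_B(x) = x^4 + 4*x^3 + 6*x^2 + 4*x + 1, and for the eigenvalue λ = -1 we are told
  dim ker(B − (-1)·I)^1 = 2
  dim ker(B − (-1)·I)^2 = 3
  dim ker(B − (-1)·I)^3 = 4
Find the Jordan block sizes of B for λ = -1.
Block sizes for λ = -1: [3, 1]

From the dimensions of kernels of powers, the number of Jordan blocks of size at least j is d_j − d_{j−1} where d_j = dim ker(N^j) (with d_0 = 0). Computing the differences gives [2, 1, 1].
The number of blocks of size exactly k is (#blocks of size ≥ k) − (#blocks of size ≥ k + 1), so the partition is: 1 block(s) of size 1, 1 block(s) of size 3.
In nonincreasing order the block sizes are [3, 1].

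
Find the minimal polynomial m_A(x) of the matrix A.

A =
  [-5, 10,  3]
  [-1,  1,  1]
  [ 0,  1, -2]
x^3 + 6*x^2 + 12*x + 8

The characteristic polynomial is χ_A(x) = (x + 2)^3, so the eigenvalues are known. The minimal polynomial is
  m_A(x) = Π_λ (x − λ)^{k_λ}
where k_λ is the size of the *largest* Jordan block for λ (equivalently, the smallest k with (A − λI)^k v = 0 for every generalised eigenvector v of λ).

  λ = -2: largest Jordan block has size 3, contributing (x + 2)^3

So m_A(x) = (x + 2)^3 = x^3 + 6*x^2 + 12*x + 8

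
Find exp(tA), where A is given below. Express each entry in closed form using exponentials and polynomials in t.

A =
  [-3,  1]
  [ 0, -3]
e^{tA} =
  [exp(-3*t), t*exp(-3*t)]
  [0, exp(-3*t)]

Strategy: write A = P · J · P⁻¹ where J is a Jordan canonical form, so e^{tA} = P · e^{tJ} · P⁻¹, and e^{tJ} can be computed block-by-block.

A has Jordan form
J =
  [-3,  1]
  [ 0, -3]
(up to reordering of blocks).

Per-block formulas:
  For a 2×2 Jordan block J_2(-3): exp(t · J_2(-3)) = e^(-3t)·(I + t·N), where N is the 2×2 nilpotent shift.

After assembling e^{tJ} and conjugating by P, we get:

e^{tA} =
  [exp(-3*t), t*exp(-3*t)]
  [0, exp(-3*t)]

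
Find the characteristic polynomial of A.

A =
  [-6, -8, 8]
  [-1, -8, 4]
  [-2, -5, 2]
x^3 + 12*x^2 + 48*x + 64

Expanding det(x·I − A) (e.g. by cofactor expansion or by noting that A is similar to its Jordan form J, which has the same characteristic polynomial as A) gives
  χ_A(x) = x^3 + 12*x^2 + 48*x + 64
which factors as (x + 4)^3. The eigenvalues (with algebraic multiplicities) are λ = -4 with multiplicity 3.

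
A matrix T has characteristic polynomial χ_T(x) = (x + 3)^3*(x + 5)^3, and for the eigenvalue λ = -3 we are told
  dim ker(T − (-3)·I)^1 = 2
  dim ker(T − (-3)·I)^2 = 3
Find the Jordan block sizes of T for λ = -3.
Block sizes for λ = -3: [2, 1]

From the dimensions of kernels of powers, the number of Jordan blocks of size at least j is d_j − d_{j−1} where d_j = dim ker(N^j) (with d_0 = 0). Computing the differences gives [2, 1].
The number of blocks of size exactly k is (#blocks of size ≥ k) − (#blocks of size ≥ k + 1), so the partition is: 1 block(s) of size 1, 1 block(s) of size 2.
In nonincreasing order the block sizes are [2, 1].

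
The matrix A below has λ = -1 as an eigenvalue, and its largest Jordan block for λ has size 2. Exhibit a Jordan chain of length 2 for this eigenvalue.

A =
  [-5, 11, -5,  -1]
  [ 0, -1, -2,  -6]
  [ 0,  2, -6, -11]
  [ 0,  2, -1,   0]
A Jordan chain for λ = -1 of length 2:
v_1 = (-2, -2, -3, 1)ᵀ
v_2 = (2, 1, 1, 0)ᵀ

Let N = A − (-1)·I. We want v_2 with N^2 v_2 = 0 but N^1 v_2 ≠ 0; then v_{j-1} := N · v_j for j = 2, …, 2.

Pick v_2 = (2, 1, 1, 0)ᵀ.
Then v_1 = N · v_2 = (-2, -2, -3, 1)ᵀ.

Sanity check: (A − (-1)·I) v_1 = (0, 0, 0, 0)ᵀ = 0. ✓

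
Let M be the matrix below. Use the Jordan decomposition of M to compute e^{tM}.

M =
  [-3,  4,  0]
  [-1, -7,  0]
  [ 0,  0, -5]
e^{tM} =
  [2*t*exp(-5*t) + exp(-5*t), 4*t*exp(-5*t), 0]
  [-t*exp(-5*t), -2*t*exp(-5*t) + exp(-5*t), 0]
  [0, 0, exp(-5*t)]

Strategy: write M = P · J · P⁻¹ where J is a Jordan canonical form, so e^{tM} = P · e^{tJ} · P⁻¹, and e^{tJ} can be computed block-by-block.

M has Jordan form
J =
  [-5,  1,  0]
  [ 0, -5,  0]
  [ 0,  0, -5]
(up to reordering of blocks).

Per-block formulas:
  For a 2×2 Jordan block J_2(-5): exp(t · J_2(-5)) = e^(-5t)·(I + t·N), where N is the 2×2 nilpotent shift.
  For a 1×1 block at λ = -5: exp(t · [-5]) = [e^(-5t)].

After assembling e^{tJ} and conjugating by P, we get:

e^{tM} =
  [2*t*exp(-5*t) + exp(-5*t), 4*t*exp(-5*t), 0]
  [-t*exp(-5*t), -2*t*exp(-5*t) + exp(-5*t), 0]
  [0, 0, exp(-5*t)]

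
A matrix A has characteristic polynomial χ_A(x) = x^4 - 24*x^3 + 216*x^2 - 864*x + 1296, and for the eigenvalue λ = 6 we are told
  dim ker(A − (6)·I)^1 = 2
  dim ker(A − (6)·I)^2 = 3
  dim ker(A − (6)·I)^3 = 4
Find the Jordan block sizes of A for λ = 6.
Block sizes for λ = 6: [3, 1]

From the dimensions of kernels of powers, the number of Jordan blocks of size at least j is d_j − d_{j−1} where d_j = dim ker(N^j) (with d_0 = 0). Computing the differences gives [2, 1, 1].
The number of blocks of size exactly k is (#blocks of size ≥ k) − (#blocks of size ≥ k + 1), so the partition is: 1 block(s) of size 1, 1 block(s) of size 3.
In nonincreasing order the block sizes are [3, 1].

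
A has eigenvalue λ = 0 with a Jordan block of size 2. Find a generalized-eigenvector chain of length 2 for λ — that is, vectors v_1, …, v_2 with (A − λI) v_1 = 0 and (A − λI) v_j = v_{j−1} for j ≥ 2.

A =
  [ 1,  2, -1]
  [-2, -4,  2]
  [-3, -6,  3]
A Jordan chain for λ = 0 of length 2:
v_1 = (1, -2, -3)ᵀ
v_2 = (1, 0, 0)ᵀ

Let N = A − (0)·I. We want v_2 with N^2 v_2 = 0 but N^1 v_2 ≠ 0; then v_{j-1} := N · v_j for j = 2, …, 2.

Pick v_2 = (1, 0, 0)ᵀ.
Then v_1 = N · v_2 = (1, -2, -3)ᵀ.

Sanity check: (A − (0)·I) v_1 = (0, 0, 0)ᵀ = 0. ✓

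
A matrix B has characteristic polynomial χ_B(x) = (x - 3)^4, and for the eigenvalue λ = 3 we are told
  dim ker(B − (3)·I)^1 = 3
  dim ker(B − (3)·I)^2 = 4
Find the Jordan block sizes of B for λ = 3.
Block sizes for λ = 3: [2, 1, 1]

From the dimensions of kernels of powers, the number of Jordan blocks of size at least j is d_j − d_{j−1} where d_j = dim ker(N^j) (with d_0 = 0). Computing the differences gives [3, 1].
The number of blocks of size exactly k is (#blocks of size ≥ k) − (#blocks of size ≥ k + 1), so the partition is: 2 block(s) of size 1, 1 block(s) of size 2.
In nonincreasing order the block sizes are [2, 1, 1].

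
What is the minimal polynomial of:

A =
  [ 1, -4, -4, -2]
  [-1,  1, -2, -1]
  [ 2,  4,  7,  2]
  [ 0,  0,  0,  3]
x^2 - 6*x + 9

The characteristic polynomial is χ_A(x) = (x - 3)^4, so the eigenvalues are known. The minimal polynomial is
  m_A(x) = Π_λ (x − λ)^{k_λ}
where k_λ is the size of the *largest* Jordan block for λ (equivalently, the smallest k with (A − λI)^k v = 0 for every generalised eigenvector v of λ).

  λ = 3: largest Jordan block has size 2, contributing (x − 3)^2

So m_A(x) = (x - 3)^2 = x^2 - 6*x + 9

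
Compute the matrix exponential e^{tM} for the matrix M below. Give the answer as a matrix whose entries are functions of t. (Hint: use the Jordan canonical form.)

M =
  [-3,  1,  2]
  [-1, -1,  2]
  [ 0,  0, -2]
e^{tM} =
  [-t*exp(-2*t) + exp(-2*t), t*exp(-2*t), 2*t*exp(-2*t)]
  [-t*exp(-2*t), t*exp(-2*t) + exp(-2*t), 2*t*exp(-2*t)]
  [0, 0, exp(-2*t)]

Strategy: write M = P · J · P⁻¹ where J is a Jordan canonical form, so e^{tM} = P · e^{tJ} · P⁻¹, and e^{tJ} can be computed block-by-block.

M has Jordan form
J =
  [-2,  1,  0]
  [ 0, -2,  0]
  [ 0,  0, -2]
(up to reordering of blocks).

Per-block formulas:
  For a 2×2 Jordan block J_2(-2): exp(t · J_2(-2)) = e^(-2t)·(I + t·N), where N is the 2×2 nilpotent shift.
  For a 1×1 block at λ = -2: exp(t · [-2]) = [e^(-2t)].

After assembling e^{tJ} and conjugating by P, we get:

e^{tM} =
  [-t*exp(-2*t) + exp(-2*t), t*exp(-2*t), 2*t*exp(-2*t)]
  [-t*exp(-2*t), t*exp(-2*t) + exp(-2*t), 2*t*exp(-2*t)]
  [0, 0, exp(-2*t)]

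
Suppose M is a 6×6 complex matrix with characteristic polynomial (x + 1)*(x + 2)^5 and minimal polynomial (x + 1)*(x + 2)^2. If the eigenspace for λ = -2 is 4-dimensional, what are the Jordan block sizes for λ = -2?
Block sizes for λ = -2: [2, 1, 1, 1]

Step 1 — from the characteristic polynomial, algebraic multiplicity of λ = -2 is 5. From dim ker(M − (-2)·I) = 4, there are exactly 4 Jordan blocks for λ = -2.
Step 2 — from the minimal polynomial, the factor (x + 2)^2 tells us the largest block for λ = -2 has size 2.
Step 3 — with total size 5, 4 blocks, and largest block 2, the block sizes (in nonincreasing order) are [2, 1, 1, 1].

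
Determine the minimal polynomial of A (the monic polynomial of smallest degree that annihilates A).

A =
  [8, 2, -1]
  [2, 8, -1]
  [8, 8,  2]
x^2 - 12*x + 36

The characteristic polynomial is χ_A(x) = (x - 6)^3, so the eigenvalues are known. The minimal polynomial is
  m_A(x) = Π_λ (x − λ)^{k_λ}
where k_λ is the size of the *largest* Jordan block for λ (equivalently, the smallest k with (A − λI)^k v = 0 for every generalised eigenvector v of λ).

  λ = 6: largest Jordan block has size 2, contributing (x − 6)^2

So m_A(x) = (x - 6)^2 = x^2 - 12*x + 36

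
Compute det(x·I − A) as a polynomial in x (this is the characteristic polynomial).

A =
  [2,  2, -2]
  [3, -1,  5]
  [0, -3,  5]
x^3 - 6*x^2 + 12*x - 8

Expanding det(x·I − A) (e.g. by cofactor expansion or by noting that A is similar to its Jordan form J, which has the same characteristic polynomial as A) gives
  χ_A(x) = x^3 - 6*x^2 + 12*x - 8
which factors as (x - 2)^3. The eigenvalues (with algebraic multiplicities) are λ = 2 with multiplicity 3.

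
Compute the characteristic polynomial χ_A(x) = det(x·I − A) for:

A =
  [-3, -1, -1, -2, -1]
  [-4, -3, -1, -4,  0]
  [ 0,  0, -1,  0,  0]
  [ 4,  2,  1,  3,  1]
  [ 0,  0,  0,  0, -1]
x^5 + 5*x^4 + 10*x^3 + 10*x^2 + 5*x + 1

Expanding det(x·I − A) (e.g. by cofactor expansion or by noting that A is similar to its Jordan form J, which has the same characteristic polynomial as A) gives
  χ_A(x) = x^5 + 5*x^4 + 10*x^3 + 10*x^2 + 5*x + 1
which factors as (x + 1)^5. The eigenvalues (with algebraic multiplicities) are λ = -1 with multiplicity 5.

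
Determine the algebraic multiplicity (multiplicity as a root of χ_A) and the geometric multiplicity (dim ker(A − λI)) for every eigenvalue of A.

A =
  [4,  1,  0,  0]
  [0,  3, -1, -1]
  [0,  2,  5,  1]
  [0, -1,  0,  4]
λ = 4: alg = 4, geom = 2

Step 1 — factor the characteristic polynomial to read off the algebraic multiplicities:
  χ_A(x) = (x - 4)^4

Step 2 — compute geometric multiplicities via the rank-nullity identity g(λ) = n − rank(A − λI):
  rank(A − (4)·I) = 2, so dim ker(A − (4)·I) = n − 2 = 2

Summary:
  λ = 4: algebraic multiplicity = 4, geometric multiplicity = 2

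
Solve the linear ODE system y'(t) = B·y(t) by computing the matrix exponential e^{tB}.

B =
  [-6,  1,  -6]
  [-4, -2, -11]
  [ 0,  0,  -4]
e^{tB} =
  [-2*t*exp(-4*t) + exp(-4*t), t*exp(-4*t), t^2*exp(-4*t)/2 - 6*t*exp(-4*t)]
  [-4*t*exp(-4*t), 2*t*exp(-4*t) + exp(-4*t), t^2*exp(-4*t) - 11*t*exp(-4*t)]
  [0, 0, exp(-4*t)]

Strategy: write B = P · J · P⁻¹ where J is a Jordan canonical form, so e^{tB} = P · e^{tJ} · P⁻¹, and e^{tJ} can be computed block-by-block.

B has Jordan form
J =
  [-4,  1,  0]
  [ 0, -4,  1]
  [ 0,  0, -4]
(up to reordering of blocks).

Per-block formulas:
  For a 3×3 Jordan block J_3(-4): exp(t · J_3(-4)) = e^(-4t)·(I + t·N + (t^2/2)·N^2), where N is the 3×3 nilpotent shift.

After assembling e^{tJ} and conjugating by P, we get:

e^{tB} =
  [-2*t*exp(-4*t) + exp(-4*t), t*exp(-4*t), t^2*exp(-4*t)/2 - 6*t*exp(-4*t)]
  [-4*t*exp(-4*t), 2*t*exp(-4*t) + exp(-4*t), t^2*exp(-4*t) - 11*t*exp(-4*t)]
  [0, 0, exp(-4*t)]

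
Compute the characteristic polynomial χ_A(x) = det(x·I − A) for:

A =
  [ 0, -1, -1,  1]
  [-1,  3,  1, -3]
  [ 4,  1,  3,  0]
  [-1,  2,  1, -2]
x^4 - 4*x^3 + 6*x^2 - 4*x + 1

Expanding det(x·I − A) (e.g. by cofactor expansion or by noting that A is similar to its Jordan form J, which has the same characteristic polynomial as A) gives
  χ_A(x) = x^4 - 4*x^3 + 6*x^2 - 4*x + 1
which factors as (x - 1)^4. The eigenvalues (with algebraic multiplicities) are λ = 1 with multiplicity 4.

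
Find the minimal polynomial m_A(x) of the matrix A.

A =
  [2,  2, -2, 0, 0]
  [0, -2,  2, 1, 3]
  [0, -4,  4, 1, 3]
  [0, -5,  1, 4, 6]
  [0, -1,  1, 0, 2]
x^2 - 4*x + 4

The characteristic polynomial is χ_A(x) = (x - 2)^5, so the eigenvalues are known. The minimal polynomial is
  m_A(x) = Π_λ (x − λ)^{k_λ}
where k_λ is the size of the *largest* Jordan block for λ (equivalently, the smallest k with (A − λI)^k v = 0 for every generalised eigenvector v of λ).

  λ = 2: largest Jordan block has size 2, contributing (x − 2)^2

So m_A(x) = (x - 2)^2 = x^2 - 4*x + 4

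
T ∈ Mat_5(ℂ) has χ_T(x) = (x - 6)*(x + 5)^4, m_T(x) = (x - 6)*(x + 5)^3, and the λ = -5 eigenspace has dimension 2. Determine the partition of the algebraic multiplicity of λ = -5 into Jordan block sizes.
Block sizes for λ = -5: [3, 1]

Step 1 — from the characteristic polynomial, algebraic multiplicity of λ = -5 is 4. From dim ker(T − (-5)·I) = 2, there are exactly 2 Jordan blocks for λ = -5.
Step 2 — from the minimal polynomial, the factor (x + 5)^3 tells us the largest block for λ = -5 has size 3.
Step 3 — with total size 4, 2 blocks, and largest block 3, the block sizes (in nonincreasing order) are [3, 1].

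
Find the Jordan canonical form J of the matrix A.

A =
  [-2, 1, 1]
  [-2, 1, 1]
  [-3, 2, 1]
J_3(0)

The characteristic polynomial is
  det(x·I − A) = x^3

Eigenvalues and multiplicities (the geometric multiplicity of λ is n − rank(A − λI), which equals the number of Jordan blocks for λ):
  λ = 0: algebraic multiplicity = 3, geometric multiplicity = 1

Determining the block sizes for each eigenvalue:
  λ = 0: one block (gm = 1), so the single block has size am = 3 → block sizes [3]

Assembling the blocks gives a Jordan form
J =
  [0, 1, 0]
  [0, 0, 1]
  [0, 0, 0]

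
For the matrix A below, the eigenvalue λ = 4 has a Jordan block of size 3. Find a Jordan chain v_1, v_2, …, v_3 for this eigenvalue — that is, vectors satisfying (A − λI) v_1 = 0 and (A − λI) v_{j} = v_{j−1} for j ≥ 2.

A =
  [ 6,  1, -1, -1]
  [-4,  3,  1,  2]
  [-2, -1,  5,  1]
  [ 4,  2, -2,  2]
A Jordan chain for λ = 4 of length 3:
v_1 = (-2, 2, 2, -4)ᵀ
v_2 = (2, -4, -2, 4)ᵀ
v_3 = (1, 0, 0, 0)ᵀ

Let N = A − (4)·I. We want v_3 with N^3 v_3 = 0 but N^2 v_3 ≠ 0; then v_{j-1} := N · v_j for j = 3, …, 2.

Pick v_3 = (1, 0, 0, 0)ᵀ.
Then v_2 = N · v_3 = (2, -4, -2, 4)ᵀ.
Then v_1 = N · v_2 = (-2, 2, 2, -4)ᵀ.

Sanity check: (A − (4)·I) v_1 = (0, 0, 0, 0)ᵀ = 0. ✓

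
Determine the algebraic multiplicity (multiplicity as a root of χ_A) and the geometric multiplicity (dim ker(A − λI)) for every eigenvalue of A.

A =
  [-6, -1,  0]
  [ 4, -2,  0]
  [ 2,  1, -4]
λ = -4: alg = 3, geom = 2

Step 1 — factor the characteristic polynomial to read off the algebraic multiplicities:
  χ_A(x) = (x + 4)^3

Step 2 — compute geometric multiplicities via the rank-nullity identity g(λ) = n − rank(A − λI):
  rank(A − (-4)·I) = 1, so dim ker(A − (-4)·I) = n − 1 = 2

Summary:
  λ = -4: algebraic multiplicity = 3, geometric multiplicity = 2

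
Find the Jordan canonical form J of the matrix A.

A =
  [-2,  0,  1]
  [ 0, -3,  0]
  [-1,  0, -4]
J_2(-3) ⊕ J_1(-3)

The characteristic polynomial is
  det(x·I − A) = x^3 + 9*x^2 + 27*x + 27 = (x + 3)^3

Eigenvalues and multiplicities (the geometric multiplicity of λ is n − rank(A − λI), which equals the number of Jordan blocks for λ):
  λ = -3: algebraic multiplicity = 3, geometric multiplicity = 2

Determining the block sizes for each eigenvalue:
  λ = -3: 2 blocks summing to 3 forces exactly one block of size 2 and the rest size 1 → block sizes [2, 1]

Assembling the blocks gives a Jordan form
J =
  [-3,  1,  0]
  [ 0, -3,  0]
  [ 0,  0, -3]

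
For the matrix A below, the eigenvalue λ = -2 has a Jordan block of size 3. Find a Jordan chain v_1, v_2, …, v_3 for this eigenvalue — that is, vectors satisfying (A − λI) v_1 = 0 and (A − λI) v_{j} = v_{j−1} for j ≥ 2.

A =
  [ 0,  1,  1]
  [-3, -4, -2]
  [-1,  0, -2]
A Jordan chain for λ = -2 of length 3:
v_1 = (0, 2, -2)ᵀ
v_2 = (2, -3, -1)ᵀ
v_3 = (1, 0, 0)ᵀ

Let N = A − (-2)·I. We want v_3 with N^3 v_3 = 0 but N^2 v_3 ≠ 0; then v_{j-1} := N · v_j for j = 3, …, 2.

Pick v_3 = (1, 0, 0)ᵀ.
Then v_2 = N · v_3 = (2, -3, -1)ᵀ.
Then v_1 = N · v_2 = (0, 2, -2)ᵀ.

Sanity check: (A − (-2)·I) v_1 = (0, 0, 0)ᵀ = 0. ✓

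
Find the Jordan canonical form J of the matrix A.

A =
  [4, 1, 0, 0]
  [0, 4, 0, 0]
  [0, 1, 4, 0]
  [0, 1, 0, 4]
J_2(4) ⊕ J_1(4) ⊕ J_1(4)

The characteristic polynomial is
  det(x·I − A) = x^4 - 16*x^3 + 96*x^2 - 256*x + 256 = (x - 4)^4

Eigenvalues and multiplicities (the geometric multiplicity of λ is n − rank(A − λI), which equals the number of Jordan blocks for λ):
  λ = 4: algebraic multiplicity = 4, geometric multiplicity = 3

Determining the block sizes for each eigenvalue:
  λ = 4: 3 blocks summing to 4 forces exactly one block of size 2 and the rest size 1 → block sizes [2, 1, 1]

Assembling the blocks gives a Jordan form
J =
  [4, 1, 0, 0]
  [0, 4, 0, 0]
  [0, 0, 4, 0]
  [0, 0, 0, 4]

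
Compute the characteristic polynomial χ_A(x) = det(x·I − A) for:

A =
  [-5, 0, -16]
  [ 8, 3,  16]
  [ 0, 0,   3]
x^3 - x^2 - 21*x + 45

Expanding det(x·I − A) (e.g. by cofactor expansion or by noting that A is similar to its Jordan form J, which has the same characteristic polynomial as A) gives
  χ_A(x) = x^3 - x^2 - 21*x + 45
which factors as (x - 3)^2*(x + 5). The eigenvalues (with algebraic multiplicities) are λ = -5 with multiplicity 1, λ = 3 with multiplicity 2.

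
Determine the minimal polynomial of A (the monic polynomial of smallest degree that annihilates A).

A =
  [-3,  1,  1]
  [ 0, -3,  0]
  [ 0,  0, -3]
x^2 + 6*x + 9

The characteristic polynomial is χ_A(x) = (x + 3)^3, so the eigenvalues are known. The minimal polynomial is
  m_A(x) = Π_λ (x − λ)^{k_λ}
where k_λ is the size of the *largest* Jordan block for λ (equivalently, the smallest k with (A − λI)^k v = 0 for every generalised eigenvector v of λ).

  λ = -3: largest Jordan block has size 2, contributing (x + 3)^2

So m_A(x) = (x + 3)^2 = x^2 + 6*x + 9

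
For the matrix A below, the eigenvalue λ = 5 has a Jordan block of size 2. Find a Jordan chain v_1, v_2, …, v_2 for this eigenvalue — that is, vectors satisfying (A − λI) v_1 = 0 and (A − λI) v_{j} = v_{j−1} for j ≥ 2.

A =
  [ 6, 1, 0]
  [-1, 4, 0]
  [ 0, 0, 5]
A Jordan chain for λ = 5 of length 2:
v_1 = (1, -1, 0)ᵀ
v_2 = (1, 0, 0)ᵀ

Let N = A − (5)·I. We want v_2 with N^2 v_2 = 0 but N^1 v_2 ≠ 0; then v_{j-1} := N · v_j for j = 2, …, 2.

Pick v_2 = (1, 0, 0)ᵀ.
Then v_1 = N · v_2 = (1, -1, 0)ᵀ.

Sanity check: (A − (5)·I) v_1 = (0, 0, 0)ᵀ = 0. ✓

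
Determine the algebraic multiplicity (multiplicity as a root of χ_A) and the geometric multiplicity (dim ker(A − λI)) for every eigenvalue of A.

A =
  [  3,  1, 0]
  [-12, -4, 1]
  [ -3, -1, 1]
λ = 0: alg = 3, geom = 1

Step 1 — factor the characteristic polynomial to read off the algebraic multiplicities:
  χ_A(x) = x^3

Step 2 — compute geometric multiplicities via the rank-nullity identity g(λ) = n − rank(A − λI):
  rank(A − (0)·I) = 2, so dim ker(A − (0)·I) = n − 2 = 1

Summary:
  λ = 0: algebraic multiplicity = 3, geometric multiplicity = 1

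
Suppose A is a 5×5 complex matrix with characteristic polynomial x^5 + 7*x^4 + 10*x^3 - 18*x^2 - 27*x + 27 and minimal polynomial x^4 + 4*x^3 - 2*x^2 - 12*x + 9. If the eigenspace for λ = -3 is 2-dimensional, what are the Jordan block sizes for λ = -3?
Block sizes for λ = -3: [2, 1]

Step 1 — from the characteristic polynomial, algebraic multiplicity of λ = -3 is 3. From dim ker(A − (-3)·I) = 2, there are exactly 2 Jordan blocks for λ = -3.
Step 2 — from the minimal polynomial, the factor (x + 3)^2 tells us the largest block for λ = -3 has size 2.
Step 3 — with total size 3, 2 blocks, and largest block 2, the block sizes (in nonincreasing order) are [2, 1].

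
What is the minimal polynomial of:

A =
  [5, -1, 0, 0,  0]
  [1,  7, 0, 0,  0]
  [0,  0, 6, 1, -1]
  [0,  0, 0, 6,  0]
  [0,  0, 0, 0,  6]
x^2 - 12*x + 36

The characteristic polynomial is χ_A(x) = (x - 6)^5, so the eigenvalues are known. The minimal polynomial is
  m_A(x) = Π_λ (x − λ)^{k_λ}
where k_λ is the size of the *largest* Jordan block for λ (equivalently, the smallest k with (A − λI)^k v = 0 for every generalised eigenvector v of λ).

  λ = 6: largest Jordan block has size 2, contributing (x − 6)^2

So m_A(x) = (x - 6)^2 = x^2 - 12*x + 36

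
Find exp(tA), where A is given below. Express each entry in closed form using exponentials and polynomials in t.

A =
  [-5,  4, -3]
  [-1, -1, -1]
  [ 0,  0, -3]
e^{tA} =
  [-2*t*exp(-3*t) + exp(-3*t), 4*t*exp(-3*t), t^2*exp(-3*t) - 3*t*exp(-3*t)]
  [-t*exp(-3*t), 2*t*exp(-3*t) + exp(-3*t), t^2*exp(-3*t)/2 - t*exp(-3*t)]
  [0, 0, exp(-3*t)]

Strategy: write A = P · J · P⁻¹ where J is a Jordan canonical form, so e^{tA} = P · e^{tJ} · P⁻¹, and e^{tJ} can be computed block-by-block.

A has Jordan form
J =
  [-3,  1,  0]
  [ 0, -3,  1]
  [ 0,  0, -3]
(up to reordering of blocks).

Per-block formulas:
  For a 3×3 Jordan block J_3(-3): exp(t · J_3(-3)) = e^(-3t)·(I + t·N + (t^2/2)·N^2), where N is the 3×3 nilpotent shift.

After assembling e^{tJ} and conjugating by P, we get:

e^{tA} =
  [-2*t*exp(-3*t) + exp(-3*t), 4*t*exp(-3*t), t^2*exp(-3*t) - 3*t*exp(-3*t)]
  [-t*exp(-3*t), 2*t*exp(-3*t) + exp(-3*t), t^2*exp(-3*t)/2 - t*exp(-3*t)]
  [0, 0, exp(-3*t)]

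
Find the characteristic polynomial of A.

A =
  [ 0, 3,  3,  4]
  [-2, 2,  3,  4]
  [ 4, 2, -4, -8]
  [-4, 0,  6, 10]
x^4 - 8*x^3 + 24*x^2 - 32*x + 16

Expanding det(x·I − A) (e.g. by cofactor expansion or by noting that A is similar to its Jordan form J, which has the same characteristic polynomial as A) gives
  χ_A(x) = x^4 - 8*x^3 + 24*x^2 - 32*x + 16
which factors as (x - 2)^4. The eigenvalues (with algebraic multiplicities) are λ = 2 with multiplicity 4.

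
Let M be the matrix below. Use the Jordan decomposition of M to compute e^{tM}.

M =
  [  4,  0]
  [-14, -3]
e^{tM} =
  [exp(4*t), 0]
  [-2*exp(4*t) + 2*exp(-3*t), exp(-3*t)]

Strategy: write M = P · J · P⁻¹ where J is a Jordan canonical form, so e^{tM} = P · e^{tJ} · P⁻¹, and e^{tJ} can be computed block-by-block.

M has Jordan form
J =
  [-3, 0]
  [ 0, 4]
(up to reordering of blocks).

Per-block formulas:
  For a 1×1 block at λ = 4: exp(t · [4]) = [e^(4t)].
  For a 1×1 block at λ = -3: exp(t · [-3]) = [e^(-3t)].

After assembling e^{tJ} and conjugating by P, we get:

e^{tM} =
  [exp(4*t), 0]
  [-2*exp(4*t) + 2*exp(-3*t), exp(-3*t)]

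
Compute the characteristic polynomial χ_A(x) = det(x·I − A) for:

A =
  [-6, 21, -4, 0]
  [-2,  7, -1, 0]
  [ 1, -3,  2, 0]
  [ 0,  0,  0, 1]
x^4 - 4*x^3 + 6*x^2 - 4*x + 1

Expanding det(x·I − A) (e.g. by cofactor expansion or by noting that A is similar to its Jordan form J, which has the same characteristic polynomial as A) gives
  χ_A(x) = x^4 - 4*x^3 + 6*x^2 - 4*x + 1
which factors as (x - 1)^4. The eigenvalues (with algebraic multiplicities) are λ = 1 with multiplicity 4.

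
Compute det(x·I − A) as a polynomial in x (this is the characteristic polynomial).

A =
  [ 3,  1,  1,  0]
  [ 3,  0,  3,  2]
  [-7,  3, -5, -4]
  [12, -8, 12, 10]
x^4 - 8*x^3 + 24*x^2 - 32*x + 16

Expanding det(x·I − A) (e.g. by cofactor expansion or by noting that A is similar to its Jordan form J, which has the same characteristic polynomial as A) gives
  χ_A(x) = x^4 - 8*x^3 + 24*x^2 - 32*x + 16
which factors as (x - 2)^4. The eigenvalues (with algebraic multiplicities) are λ = 2 with multiplicity 4.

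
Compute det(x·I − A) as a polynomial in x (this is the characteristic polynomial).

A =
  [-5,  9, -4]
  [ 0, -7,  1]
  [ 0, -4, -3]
x^3 + 15*x^2 + 75*x + 125

Expanding det(x·I − A) (e.g. by cofactor expansion or by noting that A is similar to its Jordan form J, which has the same characteristic polynomial as A) gives
  χ_A(x) = x^3 + 15*x^2 + 75*x + 125
which factors as (x + 5)^3. The eigenvalues (with algebraic multiplicities) are λ = -5 with multiplicity 3.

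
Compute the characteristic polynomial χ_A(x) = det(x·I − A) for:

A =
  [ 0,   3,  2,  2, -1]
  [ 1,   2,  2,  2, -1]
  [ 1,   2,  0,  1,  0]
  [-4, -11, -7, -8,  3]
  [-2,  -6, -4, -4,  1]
x^5 + 5*x^4 + 10*x^3 + 10*x^2 + 5*x + 1

Expanding det(x·I − A) (e.g. by cofactor expansion or by noting that A is similar to its Jordan form J, which has the same characteristic polynomial as A) gives
  χ_A(x) = x^5 + 5*x^4 + 10*x^3 + 10*x^2 + 5*x + 1
which factors as (x + 1)^5. The eigenvalues (with algebraic multiplicities) are λ = -1 with multiplicity 5.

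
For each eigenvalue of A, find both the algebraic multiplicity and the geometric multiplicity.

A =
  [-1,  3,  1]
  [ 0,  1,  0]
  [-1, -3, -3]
λ = -2: alg = 2, geom = 1; λ = 1: alg = 1, geom = 1

Step 1 — factor the characteristic polynomial to read off the algebraic multiplicities:
  χ_A(x) = (x - 1)*(x + 2)^2

Step 2 — compute geometric multiplicities via the rank-nullity identity g(λ) = n − rank(A − λI):
  rank(A − (-2)·I) = 2, so dim ker(A − (-2)·I) = n − 2 = 1
  rank(A − (1)·I) = 2, so dim ker(A − (1)·I) = n − 2 = 1

Summary:
  λ = -2: algebraic multiplicity = 2, geometric multiplicity = 1
  λ = 1: algebraic multiplicity = 1, geometric multiplicity = 1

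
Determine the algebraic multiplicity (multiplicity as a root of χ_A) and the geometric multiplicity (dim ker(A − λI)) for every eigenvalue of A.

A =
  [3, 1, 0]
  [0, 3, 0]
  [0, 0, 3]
λ = 3: alg = 3, geom = 2

Step 1 — factor the characteristic polynomial to read off the algebraic multiplicities:
  χ_A(x) = (x - 3)^3

Step 2 — compute geometric multiplicities via the rank-nullity identity g(λ) = n − rank(A − λI):
  rank(A − (3)·I) = 1, so dim ker(A − (3)·I) = n − 1 = 2

Summary:
  λ = 3: algebraic multiplicity = 3, geometric multiplicity = 2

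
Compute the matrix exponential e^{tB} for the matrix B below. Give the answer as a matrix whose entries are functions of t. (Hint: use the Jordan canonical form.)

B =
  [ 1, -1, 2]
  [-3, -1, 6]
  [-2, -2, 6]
e^{tB} =
  [-t*exp(2*t) + exp(2*t), -t*exp(2*t), 2*t*exp(2*t)]
  [-3*t*exp(2*t), -3*t*exp(2*t) + exp(2*t), 6*t*exp(2*t)]
  [-2*t*exp(2*t), -2*t*exp(2*t), 4*t*exp(2*t) + exp(2*t)]

Strategy: write B = P · J · P⁻¹ where J is a Jordan canonical form, so e^{tB} = P · e^{tJ} · P⁻¹, and e^{tJ} can be computed block-by-block.

B has Jordan form
J =
  [2, 1, 0]
  [0, 2, 0]
  [0, 0, 2]
(up to reordering of blocks).

Per-block formulas:
  For a 1×1 block at λ = 2: exp(t · [2]) = [e^(2t)].
  For a 2×2 Jordan block J_2(2): exp(t · J_2(2)) = e^(2t)·(I + t·N), where N is the 2×2 nilpotent shift.

After assembling e^{tJ} and conjugating by P, we get:

e^{tB} =
  [-t*exp(2*t) + exp(2*t), -t*exp(2*t), 2*t*exp(2*t)]
  [-3*t*exp(2*t), -3*t*exp(2*t) + exp(2*t), 6*t*exp(2*t)]
  [-2*t*exp(2*t), -2*t*exp(2*t), 4*t*exp(2*t) + exp(2*t)]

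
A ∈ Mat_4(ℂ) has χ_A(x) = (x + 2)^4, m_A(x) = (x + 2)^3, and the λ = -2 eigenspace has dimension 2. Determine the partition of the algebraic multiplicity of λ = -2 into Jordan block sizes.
Block sizes for λ = -2: [3, 1]

Step 1 — from the characteristic polynomial, algebraic multiplicity of λ = -2 is 4. From dim ker(A − (-2)·I) = 2, there are exactly 2 Jordan blocks for λ = -2.
Step 2 — from the minimal polynomial, the factor (x + 2)^3 tells us the largest block for λ = -2 has size 3.
Step 3 — with total size 4, 2 blocks, and largest block 3, the block sizes (in nonincreasing order) are [3, 1].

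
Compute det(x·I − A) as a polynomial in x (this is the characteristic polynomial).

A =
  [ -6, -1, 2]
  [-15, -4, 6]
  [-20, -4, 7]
x^3 + 3*x^2 + 3*x + 1

Expanding det(x·I − A) (e.g. by cofactor expansion or by noting that A is similar to its Jordan form J, which has the same characteristic polynomial as A) gives
  χ_A(x) = x^3 + 3*x^2 + 3*x + 1
which factors as (x + 1)^3. The eigenvalues (with algebraic multiplicities) are λ = -1 with multiplicity 3.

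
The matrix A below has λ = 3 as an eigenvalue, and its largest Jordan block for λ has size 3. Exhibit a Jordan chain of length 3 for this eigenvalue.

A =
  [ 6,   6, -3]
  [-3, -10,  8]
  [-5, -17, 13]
A Jordan chain for λ = 3 of length 3:
v_1 = (6, -10, -14)ᵀ
v_2 = (3, -3, -5)ᵀ
v_3 = (1, 0, 0)ᵀ

Let N = A − (3)·I. We want v_3 with N^3 v_3 = 0 but N^2 v_3 ≠ 0; then v_{j-1} := N · v_j for j = 3, …, 2.

Pick v_3 = (1, 0, 0)ᵀ.
Then v_2 = N · v_3 = (3, -3, -5)ᵀ.
Then v_1 = N · v_2 = (6, -10, -14)ᵀ.

Sanity check: (A − (3)·I) v_1 = (0, 0, 0)ᵀ = 0. ✓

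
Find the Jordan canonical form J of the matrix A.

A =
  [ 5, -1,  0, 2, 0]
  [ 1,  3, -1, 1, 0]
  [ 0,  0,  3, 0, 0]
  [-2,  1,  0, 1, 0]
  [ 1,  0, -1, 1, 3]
J_3(3) ⊕ J_1(3) ⊕ J_1(3)

The characteristic polynomial is
  det(x·I − A) = x^5 - 15*x^4 + 90*x^3 - 270*x^2 + 405*x - 243 = (x - 3)^5

Eigenvalues and multiplicities (the geometric multiplicity of λ is n − rank(A − λI), which equals the number of Jordan blocks for λ):
  λ = 3: algebraic multiplicity = 5, geometric multiplicity = 3

Determining the block sizes for each eigenvalue:
  λ = 3: with am = 5 and gm = 3, the partition is not yet determined (e.g. several partitions of 5 into 3 parts exist). Let N = A − (3)·I. Computing rank(N^1) = 2, rank(N^2) = 1, rank(N^3) = 0; the number of blocks of size ≥ j is rank(N^{j−1}) − rank(N^j), giving [3, 1, 1]. So we have 1 block(s) of size 3, 2 block(s) of size 1 → block sizes [3, 1, 1]

Assembling the blocks gives a Jordan form
J =
  [3, 1, 0, 0, 0]
  [0, 3, 1, 0, 0]
  [0, 0, 3, 0, 0]
  [0, 0, 0, 3, 0]
  [0, 0, 0, 0, 3]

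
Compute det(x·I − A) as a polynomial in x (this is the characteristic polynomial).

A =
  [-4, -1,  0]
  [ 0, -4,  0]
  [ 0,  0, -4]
x^3 + 12*x^2 + 48*x + 64

Expanding det(x·I − A) (e.g. by cofactor expansion or by noting that A is similar to its Jordan form J, which has the same characteristic polynomial as A) gives
  χ_A(x) = x^3 + 12*x^2 + 48*x + 64
which factors as (x + 4)^3. The eigenvalues (with algebraic multiplicities) are λ = -4 with multiplicity 3.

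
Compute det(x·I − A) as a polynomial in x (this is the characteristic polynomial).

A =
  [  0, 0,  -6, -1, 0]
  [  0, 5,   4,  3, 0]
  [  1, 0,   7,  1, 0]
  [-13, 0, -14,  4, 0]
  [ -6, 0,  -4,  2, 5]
x^5 - 21*x^4 + 170*x^3 - 650*x^2 + 1125*x - 625

Expanding det(x·I − A) (e.g. by cofactor expansion or by noting that A is similar to its Jordan form J, which has the same characteristic polynomial as A) gives
  χ_A(x) = x^5 - 21*x^4 + 170*x^3 - 650*x^2 + 1125*x - 625
which factors as (x - 5)^4*(x - 1). The eigenvalues (with algebraic multiplicities) are λ = 1 with multiplicity 1, λ = 5 with multiplicity 4.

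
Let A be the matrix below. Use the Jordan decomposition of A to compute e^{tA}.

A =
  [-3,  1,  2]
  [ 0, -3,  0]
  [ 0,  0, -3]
e^{tA} =
  [exp(-3*t), t*exp(-3*t), 2*t*exp(-3*t)]
  [0, exp(-3*t), 0]
  [0, 0, exp(-3*t)]

Strategy: write A = P · J · P⁻¹ where J is a Jordan canonical form, so e^{tA} = P · e^{tJ} · P⁻¹, and e^{tJ} can be computed block-by-block.

A has Jordan form
J =
  [-3,  1,  0]
  [ 0, -3,  0]
  [ 0,  0, -3]
(up to reordering of blocks).

Per-block formulas:
  For a 2×2 Jordan block J_2(-3): exp(t · J_2(-3)) = e^(-3t)·(I + t·N), where N is the 2×2 nilpotent shift.
  For a 1×1 block at λ = -3: exp(t · [-3]) = [e^(-3t)].

After assembling e^{tJ} and conjugating by P, we get:

e^{tA} =
  [exp(-3*t), t*exp(-3*t), 2*t*exp(-3*t)]
  [0, exp(-3*t), 0]
  [0, 0, exp(-3*t)]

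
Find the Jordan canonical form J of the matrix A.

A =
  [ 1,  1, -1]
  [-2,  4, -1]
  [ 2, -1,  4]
J_2(3) ⊕ J_1(3)

The characteristic polynomial is
  det(x·I − A) = x^3 - 9*x^2 + 27*x - 27 = (x - 3)^3

Eigenvalues and multiplicities (the geometric multiplicity of λ is n − rank(A − λI), which equals the number of Jordan blocks for λ):
  λ = 3: algebraic multiplicity = 3, geometric multiplicity = 2

Determining the block sizes for each eigenvalue:
  λ = 3: 2 blocks summing to 3 forces exactly one block of size 2 and the rest size 1 → block sizes [2, 1]

Assembling the blocks gives a Jordan form
J =
  [3, 1, 0]
  [0, 3, 0]
  [0, 0, 3]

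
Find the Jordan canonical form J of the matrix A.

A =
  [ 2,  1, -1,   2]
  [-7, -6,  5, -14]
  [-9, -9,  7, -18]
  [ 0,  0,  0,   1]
J_3(1) ⊕ J_1(1)

The characteristic polynomial is
  det(x·I − A) = x^4 - 4*x^3 + 6*x^2 - 4*x + 1 = (x - 1)^4

Eigenvalues and multiplicities (the geometric multiplicity of λ is n − rank(A − λI), which equals the number of Jordan blocks for λ):
  λ = 1: algebraic multiplicity = 4, geometric multiplicity = 2

Determining the block sizes for each eigenvalue:
  λ = 1: with am = 4 and gm = 2, the partition is not yet determined (e.g. several partitions of 4 into 2 parts exist). Let N = A − (1)·I. Computing rank(N^1) = 2, rank(N^2) = 1, rank(N^3) = 0; the number of blocks of size ≥ j is rank(N^{j−1}) − rank(N^j), giving [2, 1, 1]. So we have 1 block(s) of size 3, 1 block(s) of size 1 → block sizes [3, 1]

Assembling the blocks gives a Jordan form
J =
  [1, 1, 0, 0]
  [0, 1, 1, 0]
  [0, 0, 1, 0]
  [0, 0, 0, 1]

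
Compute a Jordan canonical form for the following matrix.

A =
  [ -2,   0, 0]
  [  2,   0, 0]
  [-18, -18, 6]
J_1(-2) ⊕ J_1(0) ⊕ J_1(6)

The characteristic polynomial is
  det(x·I − A) = x^3 - 4*x^2 - 12*x = x*(x - 6)*(x + 2)

Eigenvalues and multiplicities (the geometric multiplicity of λ is n − rank(A − λI), which equals the number of Jordan blocks for λ):
  λ = -2: algebraic multiplicity = 1, geometric multiplicity = 1
  λ = 0: algebraic multiplicity = 1, geometric multiplicity = 1
  λ = 6: algebraic multiplicity = 1, geometric multiplicity = 1

Determining the block sizes for each eigenvalue:
  λ = -2: one block (gm = 1), so the single block has size am = 1 → block sizes [1]
  λ = 0: one block (gm = 1), so the single block has size am = 1 → block sizes [1]
  λ = 6: one block (gm = 1), so the single block has size am = 1 → block sizes [1]

Assembling the blocks gives a Jordan form
J =
  [-2, 0, 0]
  [ 0, 0, 0]
  [ 0, 0, 6]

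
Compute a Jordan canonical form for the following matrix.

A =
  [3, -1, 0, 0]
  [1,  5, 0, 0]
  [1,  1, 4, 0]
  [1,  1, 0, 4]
J_2(4) ⊕ J_1(4) ⊕ J_1(4)

The characteristic polynomial is
  det(x·I − A) = x^4 - 16*x^3 + 96*x^2 - 256*x + 256 = (x - 4)^4

Eigenvalues and multiplicities (the geometric multiplicity of λ is n − rank(A − λI), which equals the number of Jordan blocks for λ):
  λ = 4: algebraic multiplicity = 4, geometric multiplicity = 3

Determining the block sizes for each eigenvalue:
  λ = 4: 3 blocks summing to 4 forces exactly one block of size 2 and the rest size 1 → block sizes [2, 1, 1]

Assembling the blocks gives a Jordan form
J =
  [4, 1, 0, 0]
  [0, 4, 0, 0]
  [0, 0, 4, 0]
  [0, 0, 0, 4]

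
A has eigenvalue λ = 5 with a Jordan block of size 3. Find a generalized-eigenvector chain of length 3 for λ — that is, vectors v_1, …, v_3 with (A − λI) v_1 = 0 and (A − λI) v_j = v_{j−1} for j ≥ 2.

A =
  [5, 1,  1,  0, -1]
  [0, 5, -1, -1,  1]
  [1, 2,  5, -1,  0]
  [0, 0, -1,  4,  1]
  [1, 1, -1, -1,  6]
A Jordan chain for λ = 5 of length 3:
v_1 = (1, -1, 1, -1, 0)ᵀ
v_2 = (1, 0, 2, 0, 1)ᵀ
v_3 = (0, 1, 0, 0, 0)ᵀ

Let N = A − (5)·I. We want v_3 with N^3 v_3 = 0 but N^2 v_3 ≠ 0; then v_{j-1} := N · v_j for j = 3, …, 2.

Pick v_3 = (0, 1, 0, 0, 0)ᵀ.
Then v_2 = N · v_3 = (1, 0, 2, 0, 1)ᵀ.
Then v_1 = N · v_2 = (1, -1, 1, -1, 0)ᵀ.

Sanity check: (A − (5)·I) v_1 = (0, 0, 0, 0, 0)ᵀ = 0. ✓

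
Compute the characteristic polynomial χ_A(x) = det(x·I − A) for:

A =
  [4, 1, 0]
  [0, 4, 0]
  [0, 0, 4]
x^3 - 12*x^2 + 48*x - 64

Expanding det(x·I − A) (e.g. by cofactor expansion or by noting that A is similar to its Jordan form J, which has the same characteristic polynomial as A) gives
  χ_A(x) = x^3 - 12*x^2 + 48*x - 64
which factors as (x - 4)^3. The eigenvalues (with algebraic multiplicities) are λ = 4 with multiplicity 3.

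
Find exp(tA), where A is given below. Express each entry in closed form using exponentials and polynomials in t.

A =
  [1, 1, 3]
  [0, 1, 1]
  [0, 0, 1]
e^{tA} =
  [exp(t), t*exp(t), t^2*exp(t)/2 + 3*t*exp(t)]
  [0, exp(t), t*exp(t)]
  [0, 0, exp(t)]

Strategy: write A = P · J · P⁻¹ where J is a Jordan canonical form, so e^{tA} = P · e^{tJ} · P⁻¹, and e^{tJ} can be computed block-by-block.

A has Jordan form
J =
  [1, 1, 0]
  [0, 1, 1]
  [0, 0, 1]
(up to reordering of blocks).

Per-block formulas:
  For a 3×3 Jordan block J_3(1): exp(t · J_3(1)) = e^(1t)·(I + t·N + (t^2/2)·N^2), where N is the 3×3 nilpotent shift.

After assembling e^{tJ} and conjugating by P, we get:

e^{tA} =
  [exp(t), t*exp(t), t^2*exp(t)/2 + 3*t*exp(t)]
  [0, exp(t), t*exp(t)]
  [0, 0, exp(t)]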